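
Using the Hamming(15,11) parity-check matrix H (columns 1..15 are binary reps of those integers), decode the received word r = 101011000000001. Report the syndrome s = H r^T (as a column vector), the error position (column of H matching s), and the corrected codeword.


s = (1, 1, 1, 0)^T, error position = 14, corrected codeword c = 101011000000011

Compute s = H r^T mod 2 one row at a time:
  s_1 = 0 + 0 + 0 + 0 + 0 + 0 + 0 + 1 = 1 ≡ 1 (mod 2).
  s_2 = 0 + 1 + 1 + 0 + 0 + 0 + 0 + 1 = 3 ≡ 1 (mod 2).
  s_3 = 0 + 1 + 1 + 0 + 0 + 0 + 0 + 1 = 3 ≡ 1 (mod 2).
  s_4 = 1 + 1 + 1 + 0 + 0 + 0 + 0 + 1 = 4 ≡ 0 (mod 2).
s = (1, 1, 1, 0)^T — this equals column 14 of H (binary 1110), so error is at position 14.
Correct: flip bit 14 of r = 101011000000001 to get c = 101011000000011.


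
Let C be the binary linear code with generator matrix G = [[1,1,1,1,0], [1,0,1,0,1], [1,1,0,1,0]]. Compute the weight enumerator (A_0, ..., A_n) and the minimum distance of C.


Weight distribution: A_0 = 1, A_1 = 1, A_2 = 1, A_3 = 3, A_4 = 2. Minimum distance d = 1.

Enumerate all 2^3 = 8 messages m ∈ F_2^3.
For each, compute codeword c = mG in F_2^5, then tally its weight.
  m = 000 → c = 00000, weight = 0.
  m = 100 → c = 11110, weight = 4.
  m = 010 → c = 10101, weight = 3.
  m = 110 → c = 01011, weight = 3.
  m = 001 → c = 11010, weight = 3.
  m = 101 → c = 00100, weight = 1.
  m = 011 → c = 01111, weight = 4.
  m = 111 → c = 10001, weight = 2.
Tally weights:
  weight 0: 1 codewords.
  weight 1: 1 codewords.
  weight 2: 1 codewords.
  weight 3: 3 codewords.
  weight 4: 2 codewords.
Minimum distance d = smallest w > 0 with A_w > 0 = 1.
Sanity: Σ A_w = 8 = 2^3 = 8 ✓.


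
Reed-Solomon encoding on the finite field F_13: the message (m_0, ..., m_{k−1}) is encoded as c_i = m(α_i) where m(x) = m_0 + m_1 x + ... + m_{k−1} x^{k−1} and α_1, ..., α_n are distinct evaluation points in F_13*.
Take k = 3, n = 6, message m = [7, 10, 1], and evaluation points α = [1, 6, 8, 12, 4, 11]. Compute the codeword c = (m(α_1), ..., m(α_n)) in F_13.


c = [5, 12, 8, 11, 11, 4]

Message polynomial: m(x) = 7 + 10·x + 1·x^2 (mod 13).
For each evaluation point α_i, compute m(α_i) mod 13:
  α_1 = 1: Horner steps 1 → 11 → 5, so m(1) = 5.
  α_2 = 6: Horner steps 1 → 3 → 12, so m(6) = 12.
  α_3 = 8: Horner steps 1 → 5 → 8, so m(8) = 8.
  α_4 = 12: Horner steps 1 → 9 → 11, so m(12) = 11.
  α_5 = 4: Horner steps 1 → 1 → 11, so m(4) = 11.
  α_6 = 11: Horner steps 1 → 8 → 4, so m(11) = 4.
Codeword c = [5, 12, 8, 11, 11, 4] ∈ F_13^6.


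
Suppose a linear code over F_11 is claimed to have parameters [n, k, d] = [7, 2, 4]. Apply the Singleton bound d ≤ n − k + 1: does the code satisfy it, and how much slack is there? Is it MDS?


Singleton RHS = n − k + 1 = 6, slack = 2, bound satisfied, not MDS.

Singleton bound: d ≤ n − k + 1.
Here n = 7, k = 2, so n − k + 1 = 6.
Given d = 4, check d ≤ 6: YES.
Slack = (n − k + 1) − d = 2.
The code is NOT MDS (slack = 2 > 0).
Description: the claimed parameters are [7, 2, 4]_11; such a code would be non-MDS.


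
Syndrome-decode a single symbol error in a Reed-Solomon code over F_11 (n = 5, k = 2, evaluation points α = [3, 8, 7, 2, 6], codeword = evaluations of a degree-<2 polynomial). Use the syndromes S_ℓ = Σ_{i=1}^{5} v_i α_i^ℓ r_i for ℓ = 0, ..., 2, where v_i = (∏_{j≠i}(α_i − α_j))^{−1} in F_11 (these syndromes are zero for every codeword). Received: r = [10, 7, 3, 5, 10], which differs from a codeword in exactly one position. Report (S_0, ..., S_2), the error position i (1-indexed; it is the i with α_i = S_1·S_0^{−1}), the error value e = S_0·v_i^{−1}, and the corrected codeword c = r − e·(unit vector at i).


S = (2, 6, 7), error at position 1, error magnitude e = 1, c = [9, 7, 3, 5, 10].

Step 1: column multipliers v_i = (∏_{j≠i}(α_i − α_j))^{−1} mod 11.
  i = 1 (α = 3): (3−8)(3−7)(3−2)(3−6) = (−5)·(−4)·1·(−3) = −60 ≡ 6, so v_1 = 6^{−1} = 2 (mod 11).
  i = 2 (α = 8): (8−3)(8−7)(8−2)(8−6) = 5·1·6·2 = 60 ≡ 5, so v_2 = 5^{−1} = 9 (mod 11).
  i = 3 (α = 7): (7−3)(7−8)(7−2)(7−6) = 4·(−1)·5·1 = −20 ≡ 2, so v_3 = 2^{−1} = 6 (mod 11).
  i = 4 (α = 2): (2−3)(2−8)(2−7)(2−6) = (−1)·(−6)·(−5)·(−4) = 120 ≡ 10, so v_4 = 10^{−1} = 10 (mod 11).
  i = 5 (α = 6): (6−3)(6−8)(6−7)(6−2) = 3·(−2)·(−1)·4 = 24 ≡ 2, so v_5 = 2^{−1} = 6 (mod 11).
  v = [2, 9, 6, 10, 6].
Step 2: syndromes of r = [10, 7, 3, 5, 10] (all sums mod 11).
  S_0 = Σ v_i r_i = 2·10 + 9·7 + 6·3 + 10·5 + 6·10 = 211 ≡ 2.
  S_1 = Σ v_i α_i r_i = 2·3·10 + 9·8·7 + 6·7·3 + 10·2·5 + 6·6·10 = 1150 ≡ 6.
  α_i^2 mod 11 = [9, 9, 5, 4, 3].
  S_2 = Σ v_i α_i^2 r_i = 2·9·10 + 9·9·7 + 6·5·3 + 10·4·5 + 6·3·10 = 1217 ≡ 7.
  S = (2, 6, 7) ≠ 0, so r is not a codeword (an error is present).
Step 3: locate the error. For a single error e at position i, S_ℓ = v_i·e·α_i^ℓ, so α_err = S_1/S_0.
  S_0^{−1} = 2^{−1} = 6 (mod 11), so α_err = 6·6 = 36 ≡ 3 = α_1. Error position i = 1.
  Consistency check: S_2/S_1 = 7·2 = 14 ≡ 3 = α_err ✓ (single-error assumption holds).
Step 4: error magnitude e = S_0/v_1 = S_0·∏_{j≠1}(α_1 − α_j) = 2·6 = 12 ≡ 1 (mod 11).
Step 5: correct position 1: c_1 = r_1 − e = 10 − 1 ≡ 9 (mod 11). Hence c = [9, 7, 3, 5, 10].
  Check: interpolating c through the α_i gives m(x) = 8 + 4·x (degree < 2) with m(α_i) = c_i for every i, so c is indeed a codeword.


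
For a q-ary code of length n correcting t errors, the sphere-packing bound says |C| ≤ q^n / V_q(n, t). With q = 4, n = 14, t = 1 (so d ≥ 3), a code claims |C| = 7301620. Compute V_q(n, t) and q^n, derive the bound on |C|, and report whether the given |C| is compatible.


V_q(n, t) = 43, q^n = 268435456, Hamming bound = 6242685, |C| = 7301620 > bound (violated).

Step 1: Compute V_q(n, t) = Σ_{j=0}^1 C(n, j) (q−1)^j.
  j = 0: C(14,0)·(3)^0 = 1·1 = 1.
  j = 1: C(14,1)·(3)^1 = 14·3 = 42.
  V_q(n, t) = 1 + 42 = 43.
Step 2: q^n = 4^14 = 268435456.
Step 3: Hamming bound ⌊q^n / V_q(n,t)⌋ = ⌊268435456/43⌋ = 6242685.
Step 4: Compare |C| = 7301620 to 6242685: violated.
The claimed |C| lies above the Hamming bound, so no 4-ary code of length 14 with d ≥ 3 can have 7301620 codewords.


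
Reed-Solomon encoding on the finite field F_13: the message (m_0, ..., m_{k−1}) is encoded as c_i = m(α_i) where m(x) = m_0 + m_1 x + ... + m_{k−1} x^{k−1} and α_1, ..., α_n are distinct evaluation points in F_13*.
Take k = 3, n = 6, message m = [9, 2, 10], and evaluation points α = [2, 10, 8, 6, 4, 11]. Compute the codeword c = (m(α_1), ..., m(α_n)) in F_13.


c = [1, 2, 2, 4, 8, 6]

Message polynomial: m(x) = 9 + 2·x + 10·x^2 (mod 13).
For each evaluation point α_i, compute m(α_i) mod 13:
  α_1 = 2: Horner steps 10 → 9 → 1, so m(2) = 1.
  α_2 = 10: Horner steps 10 → 11 → 2, so m(10) = 2.
  α_3 = 8: Horner steps 10 → 4 → 2, so m(8) = 2.
  α_4 = 6: Horner steps 10 → 10 → 4, so m(6) = 4.
  α_5 = 4: Horner steps 10 → 3 → 8, so m(4) = 8.
  α_6 = 11: Horner steps 10 → 8 → 6, so m(11) = 6.
Codeword c = [1, 2, 2, 4, 8, 6] ∈ F_13^6.


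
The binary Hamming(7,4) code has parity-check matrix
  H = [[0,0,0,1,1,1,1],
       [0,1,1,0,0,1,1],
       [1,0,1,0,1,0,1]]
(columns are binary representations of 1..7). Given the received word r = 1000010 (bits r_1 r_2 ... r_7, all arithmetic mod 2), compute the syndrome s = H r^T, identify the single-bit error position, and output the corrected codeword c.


s = (1, 1, 1)^T, error position = 7, corrected codeword c = 1000011

Compute s = H r^T mod 2 one row at a time:
  s_1 = 0 + 0 + 1 + 0 = 1 ≡ 1 (mod 2).
  s_2 = 0 + 0 + 1 + 0 = 1 ≡ 1 (mod 2).
  s_3 = 1 + 0 + 0 + 0 = 1 ≡ 1 (mod 2).
s = (1, 1, 1)^T — this equals column 7 of H (binary 111), so error is at position 7.
Correct: flip bit 7 of r = 1000010 to get c = 1000011.


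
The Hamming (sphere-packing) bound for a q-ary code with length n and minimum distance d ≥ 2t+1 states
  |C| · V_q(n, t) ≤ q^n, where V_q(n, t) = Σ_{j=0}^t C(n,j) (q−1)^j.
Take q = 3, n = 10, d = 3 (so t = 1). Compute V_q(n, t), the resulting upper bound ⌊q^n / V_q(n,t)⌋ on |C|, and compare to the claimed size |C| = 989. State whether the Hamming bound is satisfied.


V_q(n, t) = 21, q^n = 59049, Hamming bound = 2811, |C| = 989 ≤ bound (satisfied).

Step 1: Compute V_q(n, t) = Σ_{j=0}^1 C(n, j) (q−1)^j.
  j = 0: C(10,0)·(2)^0 = 1·1 = 1.
  j = 1: C(10,1)·(2)^1 = 10·2 = 20.
  V_q(n, t) = 1 + 20 = 21.
Step 2: q^n = 3^10 = 59049.
Step 3: Hamming bound ⌊q^n / V_q(n,t)⌋ = ⌊59049/21⌋ = 2811.
Step 4: Compare |C| = 989 to 2811: satisfied.
The claimed |C| lies below the Hamming bound.


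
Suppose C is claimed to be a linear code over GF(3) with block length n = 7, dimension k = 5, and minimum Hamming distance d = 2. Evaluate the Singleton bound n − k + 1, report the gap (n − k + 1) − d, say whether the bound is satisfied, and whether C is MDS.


Singleton RHS = n − k + 1 = 3, slack = 1, bound satisfied, not MDS.

Singleton bound: d ≤ n − k + 1.
Here n = 7, k = 5, so n − k + 1 = 3.
Given d = 2, check d ≤ 3: YES.
Slack = (n − k + 1) − d = 1.
The code is NOT MDS (slack = 1 > 0).
Description: the claimed parameters are [7, 5, 2]_3; such a code would be non-MDS.


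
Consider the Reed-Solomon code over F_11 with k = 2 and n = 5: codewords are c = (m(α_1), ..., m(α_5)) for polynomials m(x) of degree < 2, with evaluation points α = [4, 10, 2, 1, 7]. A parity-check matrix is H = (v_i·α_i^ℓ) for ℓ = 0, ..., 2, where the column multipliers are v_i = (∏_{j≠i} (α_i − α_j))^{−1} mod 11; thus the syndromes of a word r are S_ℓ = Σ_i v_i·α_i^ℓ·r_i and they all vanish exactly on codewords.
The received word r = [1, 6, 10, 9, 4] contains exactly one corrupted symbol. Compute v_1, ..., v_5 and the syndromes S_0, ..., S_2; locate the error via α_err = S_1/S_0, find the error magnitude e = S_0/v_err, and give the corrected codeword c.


S = (6, 5, 6), error at position 2, error magnitude e = 10, c = [1, 7, 10, 9, 4].

Step 1: column multipliers v_i = (∏_{j≠i}(α_i − α_j))^{−1} mod 11.
  i = 1 (α = 4): (4−10)(4−2)(4−1)(4−7) = (−6)·2·3·(−3) = 108 ≡ 9, so v_1 = 9^{−1} = 5 (mod 11).
  i = 2 (α = 10): (10−4)(10−2)(10−1)(10−7) = 6·8·9·3 = 1296 ≡ 9, so v_2 = 9^{−1} = 5 (mod 11).
  i = 3 (α = 2): (2−4)(2−10)(2−1)(2−7) = (−2)·(−8)·1·(−5) = −80 ≡ 8, so v_3 = 8^{−1} = 7 (mod 11).
  i = 4 (α = 1): (1−4)(1−10)(1−2)(1−7) = (−3)·(−9)·(−1)·(−6) = 162 ≡ 8, so v_4 = 8^{−1} = 7 (mod 11).
  i = 5 (α = 7): (7−4)(7−10)(7−2)(7−1) = 3·(−3)·5·6 = −270 ≡ 5, so v_5 = 5^{−1} = 9 (mod 11).
  v = [5, 5, 7, 7, 9].
Step 2: syndromes of r = [1, 6, 10, 9, 4] (all sums mod 11).
  S_0 = Σ v_i r_i = 5·1 + 5·6 + 7·10 + 7·9 + 9·4 = 204 ≡ 6.
  S_1 = Σ v_i α_i r_i = 5·4·1 + 5·10·6 + 7·2·10 + 7·1·9 + 9·7·4 = 775 ≡ 5.
  α_i^2 mod 11 = [5, 1, 4, 1, 5].
  S_2 = Σ v_i α_i^2 r_i = 5·5·1 + 5·1·6 + 7·4·10 + 7·1·9 + 9·5·4 = 578 ≡ 6.
  S = (6, 5, 6) ≠ 0, so r is not a codeword (an error is present).
Step 3: locate the error. For a single error e at position i, S_ℓ = v_i·e·α_i^ℓ, so α_err = S_1/S_0.
  S_0^{−1} = 6^{−1} = 2 (mod 11), so α_err = 5·2 = 10 ≡ 10 = α_2. Error position i = 2.
  Consistency check: S_2/S_1 = 6·9 = 54 ≡ 10 = α_err ✓ (single-error assumption holds).
Step 4: error magnitude e = S_0/v_2 = S_0·∏_{j≠2}(α_2 − α_j) = 6·9 = 54 ≡ 10 (mod 11).
Step 5: correct position 2: c_2 = r_2 − e = 6 − 10 ≡ 7 (mod 11). Hence c = [1, 7, 10, 9, 4].
  Check: interpolating c through the α_i gives m(x) = 8 + 1·x (degree < 2) with m(α_i) = c_i for every i, so c is indeed a codeword.


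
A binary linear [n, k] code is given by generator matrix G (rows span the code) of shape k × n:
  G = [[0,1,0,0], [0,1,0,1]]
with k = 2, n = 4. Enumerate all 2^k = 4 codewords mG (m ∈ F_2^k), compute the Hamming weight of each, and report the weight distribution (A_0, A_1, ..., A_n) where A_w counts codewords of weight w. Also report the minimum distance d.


Weight distribution: A_0 = 1, A_1 = 2, A_2 = 1. Minimum distance d = 1.

Enumerate all 2^2 = 4 messages m ∈ F_2^2.
For each, compute codeword c = mG in F_2^4, then tally its weight.
  m = 00 → c = 0000, weight = 0.
  m = 10 → c = 0100, weight = 1.
  m = 01 → c = 0101, weight = 2.
  m = 11 → c = 0001, weight = 1.
Tally weights:
  weight 0: 1 codewords.
  weight 1: 2 codewords.
  weight 2: 1 codewords.
Minimum distance d = smallest w > 0 with A_w > 0 = 1.
Sanity: Σ A_w = 4 = 2^2 = 4 ✓.


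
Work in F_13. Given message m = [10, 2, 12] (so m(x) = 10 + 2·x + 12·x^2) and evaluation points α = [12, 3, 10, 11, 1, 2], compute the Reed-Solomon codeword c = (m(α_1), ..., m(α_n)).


c = [7, 7, 8, 2, 11, 10]

Message polynomial: m(x) = 10 + 2·x + 12·x^2 (mod 13).
For each evaluation point α_i, compute m(α_i) mod 13:
  α_1 = 12: Horner steps 12 → 3 → 7, so m(12) = 7.
  α_2 = 3: Horner steps 12 → 12 → 7, so m(3) = 7.
  α_3 = 10: Horner steps 12 → 5 → 8, so m(10) = 8.
  α_4 = 11: Horner steps 12 → 4 → 2, so m(11) = 2.
  α_5 = 1: Horner steps 12 → 1 → 11, so m(1) = 11.
  α_6 = 2: Horner steps 12 → 0 → 10, so m(2) = 10.
Codeword c = [7, 7, 8, 2, 11, 10] ∈ F_13^6.


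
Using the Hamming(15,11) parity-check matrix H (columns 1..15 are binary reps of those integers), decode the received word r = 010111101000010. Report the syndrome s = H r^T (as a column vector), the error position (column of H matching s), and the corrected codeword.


s = (0, 1, 0, 1)^T, error position = 5, corrected codeword c = 010101101000010

Compute s = H r^T mod 2 one row at a time:
  s_1 = 0 + 1 + 0 + 0 + 0 + 0 + 1 + 0 = 2 ≡ 0 (mod 2).
  s_2 = 1 + 1 + 1 + 1 + 0 + 0 + 1 + 0 = 5 ≡ 1 (mod 2).
  s_3 = 1 + 0 + 1 + 1 + 0 + 0 + 1 + 0 = 4 ≡ 0 (mod 2).
  s_4 = 0 + 0 + 1 + 1 + 1 + 0 + 0 + 0 = 3 ≡ 1 (mod 2).
s = (0, 1, 0, 1)^T — this equals column 5 of H (binary 0101), so error is at position 5.
Correct: flip bit 5 of r = 010111101000010 to get c = 010101101000010.


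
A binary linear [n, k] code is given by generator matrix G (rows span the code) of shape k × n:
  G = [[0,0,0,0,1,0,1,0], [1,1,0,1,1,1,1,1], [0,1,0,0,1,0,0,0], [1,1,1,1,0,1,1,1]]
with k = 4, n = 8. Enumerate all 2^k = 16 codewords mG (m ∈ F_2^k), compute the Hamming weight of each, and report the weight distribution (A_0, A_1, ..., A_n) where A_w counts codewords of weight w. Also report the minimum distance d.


Weight distribution: A_0 = 1, A_2 = 6, A_4 = 1, A_5 = 4, A_7 = 4. Minimum distance d = 2.

Enumerate all 2^4 = 16 messages m ∈ F_2^4.
For each, compute codeword c = mG in F_2^8, then tally its weight.
  m = 0000 → c = 00000000, weight = 0.
  m = 1000 → c = 00001010, weight = 2.
  m = 0100 → c = 11011111, weight = 7.
  m = 1100 → c = 11010101, weight = 5.
  m = 0010 → c = 01001000, weight = 2.
  m = 1010 → c = 01000010, weight = 2.
  m = 0110 → c = 10010111, weight = 5.
  m = 1110 → c = 10011101, weight = 5.
  m = 0001 → c = 11110111, weight = 7.
  m = 1001 → c = 11111101, weight = 7.
  m = 0101 → c = 00101000, weight = 2.
  m = 1101 → c = 00100010, weight = 2.
  m = 0011 → c = 10111111, weight = 7.
  m = 1011 → c = 10110101, weight = 5.
  m = 0111 → c = 01100000, weight = 2.
  m = 1111 → c = 01101010, weight = 4.
Tally weights:
  weight 0: 1 codewords.
  weight 2: 6 codewords.
  weight 4: 1 codewords.
  weight 5: 4 codewords.
  weight 7: 4 codewords.
Minimum distance d = smallest w > 0 with A_w > 0 = 2.
Sanity: Σ A_w = 16 = 2^4 = 16 ✓.


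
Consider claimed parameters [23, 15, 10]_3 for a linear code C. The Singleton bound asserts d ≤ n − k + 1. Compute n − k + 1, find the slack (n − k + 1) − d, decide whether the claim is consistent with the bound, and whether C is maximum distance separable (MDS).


Singleton RHS = n − k + 1 = 9, slack = -1, bound violated (no such code; not MDS).

Singleton bound: d ≤ n − k + 1.
Here n = 23, k = 15, so n − k + 1 = 9.
Given d = 10, check d ≤ 9: NO.
Slack = (n − k + 1) − d = -1.
The slack is negative: d = 10 exceeds n − k + 1 = 9 by 1, so the Singleton bound is violated and no linear [23, 15, 10]_3 code can exist. In particular it is not MDS (MDS requires d = n − k + 1 exactly).
Description: the claimed parameters are [23, 15, 10]_3; such a code would be impossible (violates the Singleton bound).


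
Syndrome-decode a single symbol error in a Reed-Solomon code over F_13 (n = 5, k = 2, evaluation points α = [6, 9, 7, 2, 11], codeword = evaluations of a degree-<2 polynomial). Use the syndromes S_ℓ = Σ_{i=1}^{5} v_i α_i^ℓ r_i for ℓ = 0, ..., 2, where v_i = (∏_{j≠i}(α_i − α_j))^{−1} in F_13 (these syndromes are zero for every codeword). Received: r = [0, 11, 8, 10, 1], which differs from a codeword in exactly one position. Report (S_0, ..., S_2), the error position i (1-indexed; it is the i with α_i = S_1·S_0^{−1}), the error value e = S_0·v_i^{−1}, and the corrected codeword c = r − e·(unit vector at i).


S = (10, 7, 1), error at position 4, error magnitude e = 3, c = [0, 11, 8, 7, 1].

Step 1: column multipliers v_i = (∏_{j≠i}(α_i − α_j))^{−1} mod 13.
  i = 1 (α = 6): (6−9)(6−7)(6−2)(6−11) = (−3)·(−1)·4·(−5) = −60 ≡ 5, so v_1 = 5^{−1} = 8 (mod 13).
  i = 2 (α = 9): (9−6)(9−7)(9−2)(9−11) = 3·2·7·(−2) = −84 ≡ 7, so v_2 = 7^{−1} = 2 (mod 13).
  i = 3 (α = 7): (7−6)(7−9)(7−2)(7−11) = 1·(−2)·5·(−4) = 40 ≡ 1, so v_3 = 1^{−1} = 1 (mod 13).
  i = 4 (α = 2): (2−6)(2−9)(2−7)(2−11) = (−4)·(−7)·(−5)·(−9) = 1260 ≡ 12, so v_4 = 12^{−1} = 12 (mod 13).
  i = 5 (α = 11): (11−6)(11−9)(11−7)(11−2) = 5·2·4·9 = 360 ≡ 9, so v_5 = 9^{−1} = 3 (mod 13).
  v = [8, 2, 1, 12, 3].
Step 2: syndromes of r = [0, 11, 8, 10, 1] (all sums mod 13).
  S_0 = Σ v_i r_i = 8·0 + 2·11 + 1·8 + 12·10 + 3·1 = 153 ≡ 10.
  S_1 = Σ v_i α_i r_i = 8·6·0 + 2·9·11 + 1·7·8 + 12·2·10 + 3·11·1 = 527 ≡ 7.
  α_i^2 mod 13 = [10, 3, 10, 4, 4].
  S_2 = Σ v_i α_i^2 r_i = 8·10·0 + 2·3·11 + 1·10·8 + 12·4·10 + 3·4·1 = 638 ≡ 1.
  S = (10, 7, 1) ≠ 0, so r is not a codeword (an error is present).
Step 3: locate the error. For a single error e at position i, S_ℓ = v_i·e·α_i^ℓ, so α_err = S_1/S_0.
  S_0^{−1} = 10^{−1} = 4 (mod 13), so α_err = 7·4 = 28 ≡ 2 = α_4. Error position i = 4.
  Consistency check: S_2/S_1 = 1·2 = 2 ≡ 2 = α_err ✓ (single-error assumption holds).
Step 4: error magnitude e = S_0/v_4 = S_0·∏_{j≠4}(α_4 − α_j) = 10·12 = 120 ≡ 3 (mod 13).
Step 5: correct position 4: c_4 = r_4 − e = 10 − 3 ≡ 7 (mod 13). Hence c = [0, 11, 8, 7, 1].
  Check: interpolating c through the α_i gives m(x) = 4 + 8·x (degree < 2) with m(α_i) = c_i for every i, so c is indeed a codeword.


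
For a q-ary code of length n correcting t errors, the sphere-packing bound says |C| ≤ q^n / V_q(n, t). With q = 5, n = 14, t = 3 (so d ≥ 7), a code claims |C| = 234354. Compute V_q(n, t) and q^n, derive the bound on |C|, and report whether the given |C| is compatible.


V_q(n, t) = 24809, q^n = 6103515625, Hamming bound = 246020, |C| = 234354 ≤ bound (satisfied).

Step 1: Compute V_q(n, t) = Σ_{j=0}^3 C(n, j) (q−1)^j.
  j = 0: C(14,0)·(4)^0 = 1·1 = 1.
  j = 1: C(14,1)·(4)^1 = 14·4 = 56.
  j = 2: C(14,2)·(4)^2 = 91·16 = 1456.
  j = 3: C(14,3)·(4)^3 = 364·64 = 23296.
  V_q(n, t) = 1 + 56 + 1456 + 23296 = 24809.
Step 2: q^n = 5^14 = 6103515625.
Step 3: Hamming bound ⌊q^n / V_q(n,t)⌋ = ⌊6103515625/24809⌋ = 246020.
Step 4: Compare |C| = 234354 to 246020: satisfied.
The claimed |C| lies below the Hamming bound.


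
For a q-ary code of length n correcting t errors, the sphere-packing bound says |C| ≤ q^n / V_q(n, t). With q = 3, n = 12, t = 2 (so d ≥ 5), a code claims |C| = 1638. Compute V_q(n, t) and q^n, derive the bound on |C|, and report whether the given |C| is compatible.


V_q(n, t) = 289, q^n = 531441, Hamming bound = 1838, |C| = 1638 ≤ bound (satisfied).

Step 1: Compute V_q(n, t) = Σ_{j=0}^2 C(n, j) (q−1)^j.
  j = 0: C(12,0)·(2)^0 = 1·1 = 1.
  j = 1: C(12,1)·(2)^1 = 12·2 = 24.
  j = 2: C(12,2)·(2)^2 = 66·4 = 264.
  V_q(n, t) = 1 + 24 + 264 = 289.
Step 2: q^n = 3^12 = 531441.
Step 3: Hamming bound ⌊q^n / V_q(n,t)⌋ = ⌊531441/289⌋ = 1838.
Step 4: Compare |C| = 1638 to 1838: satisfied.
The claimed |C| lies below the Hamming bound.


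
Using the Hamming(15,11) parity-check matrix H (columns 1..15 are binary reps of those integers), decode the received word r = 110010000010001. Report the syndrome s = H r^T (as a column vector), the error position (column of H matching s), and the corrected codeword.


s = (0, 0, 1, 0)^T, error position = 2, corrected codeword c = 100010000010001

Compute s = H r^T mod 2 one row at a time:
  s_1 = 0 + 0 + 0 + 1 + 0 + 0 + 0 + 1 = 2 ≡ 0 (mod 2).
  s_2 = 0 + 1 + 0 + 0 + 0 + 0 + 0 + 1 = 2 ≡ 0 (mod 2).
  s_3 = 1 + 0 + 0 + 0 + 0 + 1 + 0 + 1 = 3 ≡ 1 (mod 2).
  s_4 = 1 + 0 + 1 + 0 + 0 + 1 + 0 + 1 = 4 ≡ 0 (mod 2).
s = (0, 0, 1, 0)^T — this equals column 2 of H (binary 0010), so error is at position 2.
Correct: flip bit 2 of r = 110010000010001 to get c = 100010000010001.


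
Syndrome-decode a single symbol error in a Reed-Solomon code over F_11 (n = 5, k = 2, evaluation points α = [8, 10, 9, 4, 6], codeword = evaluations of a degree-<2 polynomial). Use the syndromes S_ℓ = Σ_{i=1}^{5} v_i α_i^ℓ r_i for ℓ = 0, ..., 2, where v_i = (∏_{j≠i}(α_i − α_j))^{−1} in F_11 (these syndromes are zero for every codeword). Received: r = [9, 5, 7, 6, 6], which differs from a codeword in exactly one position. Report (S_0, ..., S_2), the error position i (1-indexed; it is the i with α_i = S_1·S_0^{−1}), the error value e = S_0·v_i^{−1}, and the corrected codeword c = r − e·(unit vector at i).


S = (10, 5, 8), error at position 5, error magnitude e = 4, c = [9, 5, 7, 6, 2].

Step 1: column multipliers v_i = (∏_{j≠i}(α_i − α_j))^{−1} mod 11.
  i = 1 (α = 8): (8−10)(8−9)(8−4)(8−6) = (−2)·(−1)·4·2 = 16 ≡ 5, so v_1 = 5^{−1} = 9 (mod 11).
  i = 2 (α = 10): (10−8)(10−9)(10−4)(10−6) = 2·1·6·4 = 48 ≡ 4, so v_2 = 4^{−1} = 3 (mod 11).
  i = 3 (α = 9): (9−8)(9−10)(9−4)(9−6) = 1·(−1)·5·3 = −15 ≡ 7, so v_3 = 7^{−1} = 8 (mod 11).
  i = 4 (α = 4): (4−8)(4−10)(4−9)(4−6) = (−4)·(−6)·(−5)·(−2) = 240 ≡ 9, so v_4 = 9^{−1} = 5 (mod 11).
  i = 5 (α = 6): (6−8)(6−10)(6−9)(6−4) = (−2)·(−4)·(−3)·2 = −48 ≡ 7, so v_5 = 7^{−1} = 8 (mod 11).
  v = [9, 3, 8, 5, 8].
Step 2: syndromes of r = [9, 5, 7, 6, 6] (all sums mod 11).
  S_0 = Σ v_i r_i = 9·9 + 3·5 + 8·7 + 5·6 + 8·6 = 230 ≡ 10.
  S_1 = Σ v_i α_i r_i = 9·8·9 + 3·10·5 + 8·9·7 + 5·4·6 + 8·6·6 = 1710 ≡ 5.
  α_i^2 mod 11 = [9, 1, 4, 5, 3].
  S_2 = Σ v_i α_i^2 r_i = 9·9·9 + 3·1·5 + 8·4·7 + 5·5·6 + 8·3·6 = 1262 ≡ 8.
  S = (10, 5, 8) ≠ 0, so r is not a codeword (an error is present).
Step 3: locate the error. For a single error e at position i, S_ℓ = v_i·e·α_i^ℓ, so α_err = S_1/S_0.
  S_0^{−1} = 10^{−1} = 10 (mod 11), so α_err = 5·10 = 50 ≡ 6 = α_5. Error position i = 5.
  Consistency check: S_2/S_1 = 8·9 = 72 ≡ 6 = α_err ✓ (single-error assumption holds).
Step 4: error magnitude e = S_0/v_5 = S_0·∏_{j≠5}(α_5 − α_j) = 10·7 = 70 ≡ 4 (mod 11).
Step 5: correct position 5: c_5 = r_5 − e = 6 − 4 ≡ 2 (mod 11). Hence c = [9, 5, 7, 6, 2].
  Check: interpolating c through the α_i gives m(x) = 3 + 9·x (degree < 2) with m(α_i) = c_i for every i, so c is indeed a codeword.


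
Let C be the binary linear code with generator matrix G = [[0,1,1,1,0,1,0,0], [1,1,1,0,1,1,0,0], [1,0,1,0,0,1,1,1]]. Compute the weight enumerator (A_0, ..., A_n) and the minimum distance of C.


Weight distribution: A_0 = 1, A_3 = 1, A_4 = 2, A_5 = 3, A_6 = 1. Minimum distance d = 3.

Enumerate all 2^3 = 8 messages m ∈ F_2^3.
For each, compute codeword c = mG in F_2^8, then tally its weight.
  m = 000 → c = 00000000, weight = 0.
  m = 100 → c = 01110100, weight = 4.
  m = 010 → c = 11101100, weight = 5.
  m = 110 → c = 10011000, weight = 3.
  m = 001 → c = 10100111, weight = 5.
  m = 101 → c = 11010011, weight = 5.
  m = 011 → c = 01001011, weight = 4.
  m = 111 → c = 00111111, weight = 6.
Tally weights:
  weight 0: 1 codewords.
  weight 3: 1 codewords.
  weight 4: 2 codewords.
  weight 5: 3 codewords.
  weight 6: 1 codewords.
Minimum distance d = smallest w > 0 with A_w > 0 = 3.
Sanity: Σ A_w = 8 = 2^3 = 8 ✓.


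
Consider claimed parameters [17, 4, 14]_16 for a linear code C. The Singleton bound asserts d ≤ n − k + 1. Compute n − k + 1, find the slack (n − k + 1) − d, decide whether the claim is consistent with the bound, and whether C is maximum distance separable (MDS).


Singleton RHS = n − k + 1 = 14, slack = 0, bound satisfied, MDS.

Singleton bound: d ≤ n − k + 1.
Here n = 17, k = 4, so n − k + 1 = 14.
Given d = 14, check d ≤ 14: YES.
Slack = (n − k + 1) − d = 0.
The code is MDS (slack = 0).
Description: the claimed parameters are [17, 4, 14]_16; such a code would be MDS (meets Singleton bound).


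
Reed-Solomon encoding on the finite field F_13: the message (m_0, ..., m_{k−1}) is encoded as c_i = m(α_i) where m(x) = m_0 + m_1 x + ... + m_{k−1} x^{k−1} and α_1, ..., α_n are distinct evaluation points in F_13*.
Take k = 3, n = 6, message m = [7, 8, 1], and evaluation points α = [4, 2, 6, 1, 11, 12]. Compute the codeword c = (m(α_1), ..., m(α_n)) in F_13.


c = [3, 1, 0, 3, 8, 0]

Message polynomial: m(x) = 7 + 8·x + 1·x^2 (mod 13).
For each evaluation point α_i, compute m(α_i) mod 13:
  α_1 = 4: Horner steps 1 → 12 → 3, so m(4) = 3.
  α_2 = 2: Horner steps 1 → 10 → 1, so m(2) = 1.
  α_3 = 6: Horner steps 1 → 1 → 0, so m(6) = 0.
  α_4 = 1: Horner steps 1 → 9 → 3, so m(1) = 3.
  α_5 = 11: Horner steps 1 → 6 → 8, so m(11) = 8.
  α_6 = 12: Horner steps 1 → 7 → 0, so m(12) = 0.
Codeword c = [3, 1, 0, 3, 8, 0] ∈ F_13^6.


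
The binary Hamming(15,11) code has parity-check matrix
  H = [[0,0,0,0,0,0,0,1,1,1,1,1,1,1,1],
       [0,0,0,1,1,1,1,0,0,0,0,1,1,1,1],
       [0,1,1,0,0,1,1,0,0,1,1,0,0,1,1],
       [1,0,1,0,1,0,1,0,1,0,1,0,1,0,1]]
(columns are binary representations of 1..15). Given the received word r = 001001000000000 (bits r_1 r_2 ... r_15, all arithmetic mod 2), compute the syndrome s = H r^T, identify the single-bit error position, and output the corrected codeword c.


s = (0, 1, 0, 1)^T, error position = 5, corrected codeword c = 001011000000000

Compute s = H r^T mod 2 one row at a time:
  s_1 = 0 + 0 + 0 + 0 + 0 + 0 + 0 + 0 = 0 ≡ 0 (mod 2).
  s_2 = 0 + 0 + 1 + 0 + 0 + 0 + 0 + 0 = 1 ≡ 1 (mod 2).
  s_3 = 0 + 1 + 1 + 0 + 0 + 0 + 0 + 0 = 2 ≡ 0 (mod 2).
  s_4 = 0 + 1 + 0 + 0 + 0 + 0 + 0 + 0 = 1 ≡ 1 (mod 2).
s = (0, 1, 0, 1)^T — this equals column 5 of H (binary 0101), so error is at position 5.
Correct: flip bit 5 of r = 001001000000000 to get c = 001011000000000.


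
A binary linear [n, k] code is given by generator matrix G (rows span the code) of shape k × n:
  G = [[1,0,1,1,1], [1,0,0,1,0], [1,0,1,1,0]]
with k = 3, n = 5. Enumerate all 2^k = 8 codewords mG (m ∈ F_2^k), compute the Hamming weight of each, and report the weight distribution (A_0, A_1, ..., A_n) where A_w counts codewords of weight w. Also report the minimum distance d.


Weight distribution: A_0 = 1, A_1 = 2, A_2 = 2, A_3 = 2, A_4 = 1. Minimum distance d = 1.

Enumerate all 2^3 = 8 messages m ∈ F_2^3.
For each, compute codeword c = mG in F_2^5, then tally its weight.
  m = 000 → c = 00000, weight = 0.
  m = 100 → c = 10111, weight = 4.
  m = 010 → c = 10010, weight = 2.
  m = 110 → c = 00101, weight = 2.
  m = 001 → c = 10110, weight = 3.
  m = 101 → c = 00001, weight = 1.
  m = 011 → c = 00100, weight = 1.
  m = 111 → c = 10011, weight = 3.
Tally weights:
  weight 0: 1 codewords.
  weight 1: 2 codewords.
  weight 2: 2 codewords.
  weight 3: 2 codewords.
  weight 4: 1 codewords.
Minimum distance d = smallest w > 0 with A_w > 0 = 1.
Sanity: Σ A_w = 8 = 2^3 = 8 ✓.


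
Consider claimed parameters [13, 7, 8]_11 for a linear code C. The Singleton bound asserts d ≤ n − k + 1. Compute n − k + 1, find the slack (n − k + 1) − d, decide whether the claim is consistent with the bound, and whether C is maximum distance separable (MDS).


Singleton RHS = n − k + 1 = 7, slack = -1, bound violated (no such code; not MDS).

Singleton bound: d ≤ n − k + 1.
Here n = 13, k = 7, so n − k + 1 = 7.
Given d = 8, check d ≤ 7: NO.
Slack = (n − k + 1) − d = -1.
The slack is negative: d = 8 exceeds n − k + 1 = 7 by 1, so the Singleton bound is violated and no linear [13, 7, 8]_11 code can exist. In particular it is not MDS (MDS requires d = n − k + 1 exactly).
Description: the claimed parameters are [13, 7, 8]_11; such a code would be impossible (violates the Singleton bound).


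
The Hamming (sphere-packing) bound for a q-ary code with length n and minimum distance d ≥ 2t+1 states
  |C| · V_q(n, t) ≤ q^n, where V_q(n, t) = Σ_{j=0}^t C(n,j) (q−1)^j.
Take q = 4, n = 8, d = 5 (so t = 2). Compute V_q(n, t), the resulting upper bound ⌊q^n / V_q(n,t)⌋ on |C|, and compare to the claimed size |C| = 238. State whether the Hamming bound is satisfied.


V_q(n, t) = 277, q^n = 65536, Hamming bound = 236, |C| = 238 > bound (violated).

Step 1: Compute V_q(n, t) = Σ_{j=0}^2 C(n, j) (q−1)^j.
  j = 0: C(8,0)·(3)^0 = 1·1 = 1.
  j = 1: C(8,1)·(3)^1 = 8·3 = 24.
  j = 2: C(8,2)·(3)^2 = 28·9 = 252.
  V_q(n, t) = 1 + 24 + 252 = 277.
Step 2: q^n = 4^8 = 65536.
Step 3: Hamming bound ⌊q^n / V_q(n,t)⌋ = ⌊65536/277⌋ = 236.
Step 4: Compare |C| = 238 to 236: violated.
The claimed |C| lies above the Hamming bound, so no 4-ary code of length 8 with d ≥ 5 can have 238 codewords.


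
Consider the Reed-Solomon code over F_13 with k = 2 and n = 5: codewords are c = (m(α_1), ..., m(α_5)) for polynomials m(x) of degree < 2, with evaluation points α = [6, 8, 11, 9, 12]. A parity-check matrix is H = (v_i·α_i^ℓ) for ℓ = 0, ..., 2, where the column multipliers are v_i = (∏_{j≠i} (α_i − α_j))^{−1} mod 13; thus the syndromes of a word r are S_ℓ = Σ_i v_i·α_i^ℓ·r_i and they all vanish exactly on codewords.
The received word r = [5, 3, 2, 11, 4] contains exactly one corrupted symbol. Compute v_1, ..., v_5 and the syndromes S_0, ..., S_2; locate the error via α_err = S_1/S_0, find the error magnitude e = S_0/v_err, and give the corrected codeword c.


S = (10, 2, 3), error at position 2, error magnitude e = 7, c = [5, 9, 2, 11, 4].

Step 1: column multipliers v_i = (∏_{j≠i}(α_i − α_j))^{−1} mod 13.
  i = 1 (α = 6): (6−8)(6−11)(6−9)(6−12) = (−2)·(−5)·(−3)·(−6) = 180 ≡ 11, so v_1 = 11^{−1} = 6 (mod 13).
  i = 2 (α = 8): (8−6)(8−11)(8−9)(8−12) = 2·(−3)·(−1)·(−4) = −24 ≡ 2, so v_2 = 2^{−1} = 7 (mod 13).
  i = 3 (α = 11): (11−6)(11−8)(11−9)(11−12) = 5·3·2·(−1) = −30 ≡ 9, so v_3 = 9^{−1} = 3 (mod 13).
  i = 4 (α = 9): (9−6)(9−8)(9−11)(9−12) = 3·1·(−2)·(−3) = 18 ≡ 5, so v_4 = 5^{−1} = 8 (mod 13).
  i = 5 (α = 12): (12−6)(12−8)(12−11)(12−9) = 6·4·1·3 = 72 ≡ 7, so v_5 = 7^{−1} = 2 (mod 13).
  v = [6, 7, 3, 8, 2].
Step 2: syndromes of r = [5, 3, 2, 11, 4] (all sums mod 13).
  S_0 = Σ v_i r_i = 6·5 + 7·3 + 3·2 + 8·11 + 2·4 = 153 ≡ 10.
  S_1 = Σ v_i α_i r_i = 6·6·5 + 7·8·3 + 3·11·2 + 8·9·11 + 2·12·4 = 1302 ≡ 2.
  α_i^2 mod 13 = [10, 12, 4, 3, 1].
  S_2 = Σ v_i α_i^2 r_i = 6·10·5 + 7·12·3 + 3·4·2 + 8·3·11 + 2·1·4 = 848 ≡ 3.
  S = (10, 2, 3) ≠ 0, so r is not a codeword (an error is present).
Step 3: locate the error. For a single error e at position i, S_ℓ = v_i·e·α_i^ℓ, so α_err = S_1/S_0.
  S_0^{−1} = 10^{−1} = 4 (mod 13), so α_err = 2·4 = 8 ≡ 8 = α_2. Error position i = 2.
  Consistency check: S_2/S_1 = 3·7 = 21 ≡ 8 = α_err ✓ (single-error assumption holds).
Step 4: error magnitude e = S_0/v_2 = S_0·∏_{j≠2}(α_2 − α_j) = 10·2 = 20 ≡ 7 (mod 13).
Step 5: correct position 2: c_2 = r_2 − e = 3 − 7 ≡ 9 (mod 13). Hence c = [5, 9, 2, 11, 4].
  Check: interpolating c through the α_i gives m(x) = 6 + 2·x (degree < 2) with m(α_i) = c_i for every i, so c is indeed a codeword.


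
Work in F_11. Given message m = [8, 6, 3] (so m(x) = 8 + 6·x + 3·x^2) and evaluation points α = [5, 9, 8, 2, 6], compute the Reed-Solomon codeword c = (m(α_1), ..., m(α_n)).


c = [3, 8, 6, 10, 9]

Message polynomial: m(x) = 8 + 6·x + 3·x^2 (mod 11).
For each evaluation point α_i, compute m(α_i) mod 11:
  α_1 = 5: Horner steps 3 → 10 → 3, so m(5) = 3.
  α_2 = 9: Horner steps 3 → 0 → 8, so m(9) = 8.
  α_3 = 8: Horner steps 3 → 8 → 6, so m(8) = 6.
  α_4 = 2: Horner steps 3 → 1 → 10, so m(2) = 10.
  α_5 = 6: Horner steps 3 → 2 → 9, so m(6) = 9.
Codeword c = [3, 8, 6, 10, 9] ∈ F_11^5.


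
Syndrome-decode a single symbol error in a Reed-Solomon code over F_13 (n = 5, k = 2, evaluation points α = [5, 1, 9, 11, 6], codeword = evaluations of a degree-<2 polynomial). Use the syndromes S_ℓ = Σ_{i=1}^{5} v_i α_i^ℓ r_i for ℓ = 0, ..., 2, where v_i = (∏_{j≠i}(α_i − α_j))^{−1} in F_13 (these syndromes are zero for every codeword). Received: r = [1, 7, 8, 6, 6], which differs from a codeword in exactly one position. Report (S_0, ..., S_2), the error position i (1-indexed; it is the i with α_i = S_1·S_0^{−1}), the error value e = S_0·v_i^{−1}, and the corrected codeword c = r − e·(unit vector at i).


S = (7, 12, 2), error at position 4, error magnitude e = 1, c = [1, 7, 8, 5, 6].

Step 1: column multipliers v_i = (∏_{j≠i}(α_i − α_j))^{−1} mod 13.
  i = 1 (α = 5): (5−1)(5−9)(5−11)(5−6) = 4·(−4)·(−6)·(−1) = −96 ≡ 8, so v_1 = 8^{−1} = 5 (mod 13).
  i = 2 (α = 1): (1−5)(1−9)(1−11)(1−6) = (−4)·(−8)·(−10)·(−5) = 1600 ≡ 1, so v_2 = 1^{−1} = 1 (mod 13).
  i = 3 (α = 9): (9−5)(9−1)(9−11)(9−6) = 4·8·(−2)·3 = −192 ≡ 3, so v_3 = 3^{−1} = 9 (mod 13).
  i = 4 (α = 11): (11−5)(11−1)(11−9)(11−6) = 6·10·2·5 = 600 ≡ 2, so v_4 = 2^{−1} = 7 (mod 13).
  i = 5 (α = 6): (6−5)(6−1)(6−9)(6−11) = 1·5·(−3)·(−5) = 75 ≡ 10, so v_5 = 10^{−1} = 4 (mod 13).
  v = [5, 1, 9, 7, 4].
Step 2: syndromes of r = [1, 7, 8, 6, 6] (all sums mod 13).
  S_0 = Σ v_i r_i = 5·1 + 1·7 + 9·8 + 7·6 + 4·6 = 150 ≡ 7.
  S_1 = Σ v_i α_i r_i = 5·5·1 + 1·1·7 + 9·9·8 + 7·11·6 + 4·6·6 = 1286 ≡ 12.
  α_i^2 mod 13 = [12, 1, 3, 4, 10].
  S_2 = Σ v_i α_i^2 r_i = 5·12·1 + 1·1·7 + 9·3·8 + 7·4·6 + 4·10·6 = 691 ≡ 2.
  S = (7, 12, 2) ≠ 0, so r is not a codeword (an error is present).
Step 3: locate the error. For a single error e at position i, S_ℓ = v_i·e·α_i^ℓ, so α_err = S_1/S_0.
  S_0^{−1} = 7^{−1} = 2 (mod 13), so α_err = 12·2 = 24 ≡ 11 = α_4. Error position i = 4.
  Consistency check: S_2/S_1 = 2·12 = 24 ≡ 11 = α_err ✓ (single-error assumption holds).
Step 4: error magnitude e = S_0/v_4 = S_0·∏_{j≠4}(α_4 − α_j) = 7·2 = 14 ≡ 1 (mod 13).
Step 5: correct position 4: c_4 = r_4 − e = 6 − 1 ≡ 5 (mod 13). Hence c = [1, 7, 8, 5, 6].
  Check: interpolating c through the α_i gives m(x) = 2 + 5·x (degree < 2) with m(α_i) = c_i for every i, so c is indeed a codeword.


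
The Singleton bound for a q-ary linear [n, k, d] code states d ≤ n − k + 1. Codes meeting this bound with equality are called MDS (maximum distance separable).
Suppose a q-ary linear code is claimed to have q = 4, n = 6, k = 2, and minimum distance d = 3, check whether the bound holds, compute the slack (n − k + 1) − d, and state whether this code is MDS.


Singleton RHS = n − k + 1 = 5, slack = 2, bound satisfied, not MDS.

Singleton bound: d ≤ n − k + 1.
Here n = 6, k = 2, so n − k + 1 = 5.
Given d = 3, check d ≤ 5: YES.
Slack = (n − k + 1) − d = 2.
The code is NOT MDS (slack = 2 > 0).
Description: the claimed parameters are [6, 2, 3]_4; such a code would be non-MDS.


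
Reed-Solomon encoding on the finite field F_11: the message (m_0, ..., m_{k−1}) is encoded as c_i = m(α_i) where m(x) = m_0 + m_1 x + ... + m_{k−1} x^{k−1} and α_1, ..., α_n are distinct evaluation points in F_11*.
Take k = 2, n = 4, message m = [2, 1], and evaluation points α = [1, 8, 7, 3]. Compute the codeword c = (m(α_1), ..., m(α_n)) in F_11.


c = [3, 10, 9, 5]

Message polynomial: m(x) = 2 + 1·x (mod 11).
For each evaluation point α_i, compute m(α_i) mod 11:
  α_1 = 1: Horner steps 1 → 3, so m(1) = 3.
  α_2 = 8: Horner steps 1 → 10, so m(8) = 10.
  α_3 = 7: Horner steps 1 → 9, so m(7) = 9.
  α_4 = 3: Horner steps 1 → 5, so m(3) = 5.
Codeword c = [3, 10, 9, 5] ∈ F_11^4.


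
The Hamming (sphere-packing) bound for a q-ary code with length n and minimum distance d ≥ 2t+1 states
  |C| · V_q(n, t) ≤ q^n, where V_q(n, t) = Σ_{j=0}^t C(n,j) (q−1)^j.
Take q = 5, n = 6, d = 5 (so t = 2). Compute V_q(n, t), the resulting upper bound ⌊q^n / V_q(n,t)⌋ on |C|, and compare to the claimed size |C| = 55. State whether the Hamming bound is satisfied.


V_q(n, t) = 265, q^n = 15625, Hamming bound = 58, |C| = 55 ≤ bound (satisfied).

Step 1: Compute V_q(n, t) = Σ_{j=0}^2 C(n, j) (q−1)^j.
  j = 0: C(6,0)·(4)^0 = 1·1 = 1.
  j = 1: C(6,1)·(4)^1 = 6·4 = 24.
  j = 2: C(6,2)·(4)^2 = 15·16 = 240.
  V_q(n, t) = 1 + 24 + 240 = 265.
Step 2: q^n = 5^6 = 15625.
Step 3: Hamming bound ⌊q^n / V_q(n,t)⌋ = ⌊15625/265⌋ = 58.
Step 4: Compare |C| = 55 to 58: satisfied.
The claimed |C| lies below the Hamming bound.


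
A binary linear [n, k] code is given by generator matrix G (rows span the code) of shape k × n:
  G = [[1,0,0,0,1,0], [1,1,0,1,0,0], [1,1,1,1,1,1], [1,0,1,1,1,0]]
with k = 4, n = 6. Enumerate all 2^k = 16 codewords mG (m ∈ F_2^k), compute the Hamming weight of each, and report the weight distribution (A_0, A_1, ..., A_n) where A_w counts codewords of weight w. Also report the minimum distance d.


Weight distribution: A_0 = 1, A_2 = 3, A_3 = 8, A_4 = 3, A_6 = 1. Minimum distance d = 2.

Enumerate all 2^4 = 16 messages m ∈ F_2^4.
For each, compute codeword c = mG in F_2^6, then tally its weight.
  m = 0000 → c = 000000, weight = 0.
  m = 1000 → c = 100010, weight = 2.
  m = 0100 → c = 110100, weight = 3.
  m = 1100 → c = 010110, weight = 3.
  m = 0010 → c = 111111, weight = 6.
  m = 1010 → c = 011101, weight = 4.
  m = 0110 → c = 001011, weight = 3.
  m = 1110 → c = 101001, weight = 3.
  m = 0001 → c = 101110, weight = 4.
  m = 1001 → c = 001100, weight = 2.
  m = 0101 → c = 011010, weight = 3.
  m = 1101 → c = 111000, weight = 3.
  m = 0011 → c = 010001, weight = 2.
  m = 1011 → c = 110011, weight = 4.
  m = 0111 → c = 100101, weight = 3.
  m = 1111 → c = 000111, weight = 3.
Tally weights:
  weight 0: 1 codewords.
  weight 2: 3 codewords.
  weight 3: 8 codewords.
  weight 4: 3 codewords.
  weight 6: 1 codewords.
Minimum distance d = smallest w > 0 with A_w > 0 = 2.
Sanity: Σ A_w = 16 = 2^4 = 16 ✓.


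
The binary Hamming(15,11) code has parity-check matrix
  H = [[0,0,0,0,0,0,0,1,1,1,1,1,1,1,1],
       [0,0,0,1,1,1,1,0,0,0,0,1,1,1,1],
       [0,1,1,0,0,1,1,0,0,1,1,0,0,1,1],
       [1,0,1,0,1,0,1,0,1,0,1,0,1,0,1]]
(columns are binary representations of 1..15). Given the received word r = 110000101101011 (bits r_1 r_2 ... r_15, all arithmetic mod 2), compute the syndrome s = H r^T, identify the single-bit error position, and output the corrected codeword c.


s = (1, 0, 1, 0)^T, error position = 10, corrected codeword c = 110000101001011

Compute s = H r^T mod 2 one row at a time:
  s_1 = 0 + 1 + 1 + 0 + 1 + 0 + 1 + 1 = 5 ≡ 1 (mod 2).
  s_2 = 0 + 0 + 0 + 1 + 1 + 0 + 1 + 1 = 4 ≡ 0 (mod 2).
  s_3 = 1 + 0 + 0 + 1 + 1 + 0 + 1 + 1 = 5 ≡ 1 (mod 2).
  s_4 = 1 + 0 + 0 + 1 + 1 + 0 + 0 + 1 = 4 ≡ 0 (mod 2).
s = (1, 0, 1, 0)^T — this equals column 10 of H (binary 1010), so error is at position 10.
Correct: flip bit 10 of r = 110000101101011 to get c = 110000101001011.
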